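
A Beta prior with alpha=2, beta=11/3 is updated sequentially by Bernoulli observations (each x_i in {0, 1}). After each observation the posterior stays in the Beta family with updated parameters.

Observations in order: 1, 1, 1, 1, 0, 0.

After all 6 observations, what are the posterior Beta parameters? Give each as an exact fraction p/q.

obs 1: x=1 → posterior Beta(3, 11/3)
obs 2: x=1 → posterior Beta(4, 11/3)
obs 3: x=1 → posterior Beta(5, 11/3)
obs 4: x=1 → posterior Beta(6, 11/3)
obs 5: x=0 → posterior Beta(6, 14/3)
obs 6: x=0 → posterior Beta(6, 17/3)

alpha=6, beta=17/3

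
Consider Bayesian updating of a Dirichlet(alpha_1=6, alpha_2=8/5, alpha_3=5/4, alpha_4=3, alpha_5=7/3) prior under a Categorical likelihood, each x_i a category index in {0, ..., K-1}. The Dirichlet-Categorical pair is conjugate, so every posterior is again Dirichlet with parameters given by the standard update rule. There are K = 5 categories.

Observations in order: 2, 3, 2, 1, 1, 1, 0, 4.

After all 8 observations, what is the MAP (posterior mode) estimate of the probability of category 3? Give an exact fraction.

obs 1: x=2 → posterior Dirichlet(6, 8/5, 9/4, 3, 7/3)
obs 2: x=3 → posterior Dirichlet(6, 8/5, 9/4, 4, 7/3)
obs 3: x=2 → posterior Dirichlet(6, 8/5, 13/4, 4, 7/3)
obs 4: x=1 → posterior Dirichlet(6, 13/5, 13/4, 4, 7/3)
obs 5: x=1 → posterior Dirichlet(6, 18/5, 13/4, 4, 7/3)
obs 6: x=1 → posterior Dirichlet(6, 23/5, 13/4, 4, 7/3)
obs 7: x=0 → posterior Dirichlet(7, 23/5, 13/4, 4, 7/3)
obs 8: x=4 → posterior Dirichlet(7, 23/5, 13/4, 4, 10/3)

180/1031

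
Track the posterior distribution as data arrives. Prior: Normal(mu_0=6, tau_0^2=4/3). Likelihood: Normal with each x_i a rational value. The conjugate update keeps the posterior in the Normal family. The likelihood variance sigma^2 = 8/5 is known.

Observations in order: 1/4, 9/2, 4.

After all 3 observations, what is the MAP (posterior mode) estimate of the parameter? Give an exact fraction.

obs 1: x=1/4 → posterior Normal(149/44, 8/11)
obs 2: x=9/2 → posterior Normal(239/64, 1/2)
obs 3: x=4 → posterior Normal(319/84, 8/21)

319/84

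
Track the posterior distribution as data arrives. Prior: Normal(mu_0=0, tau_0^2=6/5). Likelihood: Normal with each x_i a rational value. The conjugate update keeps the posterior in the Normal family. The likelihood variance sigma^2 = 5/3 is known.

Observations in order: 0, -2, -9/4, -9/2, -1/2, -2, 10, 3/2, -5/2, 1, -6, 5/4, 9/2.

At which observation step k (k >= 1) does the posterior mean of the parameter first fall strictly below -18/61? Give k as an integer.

k = 2

obs 1: x=0 → posterior Normal(0, 30/43)
obs 2: x=-2 → posterior Normal(-36/61, 30/61)
obs 3: x=-9/4 → posterior Normal(-153/158, 30/79)
obs 4: x=-9/2 → posterior Normal(-315/194, 30/97)
obs 5: x=-1/2 → posterior Normal(-333/230, 6/23)
obs 6: x=-2 → posterior Normal(-405/266, 30/133)
obs 7: x=10 → posterior Normal(-45/302, 30/151)
obs 8: x=3/2 → posterior Normal(9/338, 30/169)
obs 9: x=-5/2 → posterior Normal(-81/374, 30/187)
obs 10: x=1 → posterior Normal(-9/82, 6/41)
obs 11: x=-6 → posterior Normal(-261/446, 30/223)
obs 12: x=5/4 → posterior Normal(-108/241, 30/241)
obs 13: x=9/2 → posterior Normal(-27/259, 30/259)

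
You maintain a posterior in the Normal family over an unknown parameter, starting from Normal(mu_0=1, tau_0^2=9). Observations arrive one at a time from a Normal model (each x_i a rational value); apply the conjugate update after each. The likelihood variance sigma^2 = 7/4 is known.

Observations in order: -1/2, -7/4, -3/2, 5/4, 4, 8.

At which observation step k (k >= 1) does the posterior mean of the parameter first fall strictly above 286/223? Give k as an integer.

k = 6

obs 1: x=-1/2 → posterior Normal(-11/43, 63/43)
obs 2: x=-7/4 → posterior Normal(-74/79, 63/79)
obs 3: x=-3/2 → posterior Normal(-128/115, 63/115)
obs 4: x=5/4 → posterior Normal(-83/151, 63/151)
obs 5: x=4 → posterior Normal(61/187, 63/187)
obs 6: x=8 → posterior Normal(349/223, 63/223)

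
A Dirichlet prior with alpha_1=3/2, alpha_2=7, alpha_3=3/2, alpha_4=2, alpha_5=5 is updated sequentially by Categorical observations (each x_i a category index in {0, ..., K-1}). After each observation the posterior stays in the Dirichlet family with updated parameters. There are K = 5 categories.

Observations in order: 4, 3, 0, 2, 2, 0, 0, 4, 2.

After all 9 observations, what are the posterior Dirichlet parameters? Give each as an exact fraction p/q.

obs 1: x=4 → posterior Dirichlet(3/2, 7, 3/2, 2, 6)
obs 2: x=3 → posterior Dirichlet(3/2, 7, 3/2, 3, 6)
obs 3: x=0 → posterior Dirichlet(5/2, 7, 3/2, 3, 6)
obs 4: x=2 → posterior Dirichlet(5/2, 7, 5/2, 3, 6)
obs 5: x=2 → posterior Dirichlet(5/2, 7, 7/2, 3, 6)
obs 6: x=0 → posterior Dirichlet(7/2, 7, 7/2, 3, 6)
obs 7: x=0 → posterior Dirichlet(9/2, 7, 7/2, 3, 6)
obs 8: x=4 → posterior Dirichlet(9/2, 7, 7/2, 3, 7)
obs 9: x=2 → posterior Dirichlet(9/2, 7, 9/2, 3, 7)

alpha_1=9/2, alpha_2=7, alpha_3=9/2, alpha_4=3, alpha_5=7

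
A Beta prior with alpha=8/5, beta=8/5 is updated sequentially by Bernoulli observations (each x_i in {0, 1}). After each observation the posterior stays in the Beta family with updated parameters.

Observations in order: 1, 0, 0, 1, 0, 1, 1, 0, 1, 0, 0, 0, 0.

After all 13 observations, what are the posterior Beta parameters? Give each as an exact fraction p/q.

obs 1: x=1 → posterior Beta(13/5, 8/5)
obs 2: x=0 → posterior Beta(13/5, 13/5)
obs 3: x=0 → posterior Beta(13/5, 18/5)
obs 4: x=1 → posterior Beta(18/5, 18/5)
obs 5: x=0 → posterior Beta(18/5, 23/5)
obs 6: x=1 → posterior Beta(23/5, 23/5)
obs 7: x=1 → posterior Beta(28/5, 23/5)
obs 8: x=0 → posterior Beta(28/5, 28/5)
obs 9: x=1 → posterior Beta(33/5, 28/5)
obs 10: x=0 → posterior Beta(33/5, 33/5)
obs 11: x=0 → posterior Beta(33/5, 38/5)
obs 12: x=0 → posterior Beta(33/5, 43/5)
obs 13: x=0 → posterior Beta(33/5, 48/5)

alpha=33/5, beta=48/5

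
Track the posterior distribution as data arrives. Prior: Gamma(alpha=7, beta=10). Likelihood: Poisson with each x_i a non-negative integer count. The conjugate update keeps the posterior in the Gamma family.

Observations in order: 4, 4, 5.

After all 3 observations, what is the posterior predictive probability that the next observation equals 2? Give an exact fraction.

285074456623211991582015/1171355575953987221848064

obs 1: x=4 → posterior Gamma(11, 11)
obs 2: x=4 → posterior Gamma(15, 12)
obs 3: x=5 → posterior Gamma(20, 13)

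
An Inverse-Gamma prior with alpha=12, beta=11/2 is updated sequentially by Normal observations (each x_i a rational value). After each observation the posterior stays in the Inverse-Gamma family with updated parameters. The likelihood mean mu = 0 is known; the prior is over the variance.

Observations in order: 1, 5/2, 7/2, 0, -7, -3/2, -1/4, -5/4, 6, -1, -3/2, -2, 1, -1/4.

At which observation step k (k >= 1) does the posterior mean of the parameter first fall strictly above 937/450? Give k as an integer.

k = 5

obs 1: x=1 → posterior Inverse-Gamma(25/2, 6)
obs 2: x=5/2 → posterior Inverse-Gamma(13, 73/8)
obs 3: x=7/2 → posterior Inverse-Gamma(27/2, 61/4)
obs 4: x=0 → posterior Inverse-Gamma(14, 61/4)
obs 5: x=-7 → posterior Inverse-Gamma(29/2, 159/4)
obs 6: x=-3/2 → posterior Inverse-Gamma(15, 327/8)
obs 7: x=-1/4 → posterior Inverse-Gamma(31/2, 1309/32)
obs 8: x=-5/4 → posterior Inverse-Gamma(16, 667/16)
obs 9: x=6 → posterior Inverse-Gamma(33/2, 955/16)
obs 10: x=-1 → posterior Inverse-Gamma(17, 963/16)
obs 11: x=-3/2 → posterior Inverse-Gamma(35/2, 981/16)
obs 12: x=-2 → posterior Inverse-Gamma(18, 1013/16)
obs 13: x=1 → posterior Inverse-Gamma(37/2, 1021/16)
obs 14: x=-1/4 → posterior Inverse-Gamma(19, 2043/32)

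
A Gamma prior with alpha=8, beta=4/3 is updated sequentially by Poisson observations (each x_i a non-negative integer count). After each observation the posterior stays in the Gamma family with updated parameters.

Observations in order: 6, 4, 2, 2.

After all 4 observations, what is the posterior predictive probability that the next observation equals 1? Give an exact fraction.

20426010648208774535835549696/257829627945307727248226067259

obs 1: x=6 → posterior Gamma(14, 7/3)
obs 2: x=4 → posterior Gamma(18, 10/3)
obs 3: x=2 → posterior Gamma(20, 13/3)
obs 4: x=2 → posterior Gamma(22, 16/3)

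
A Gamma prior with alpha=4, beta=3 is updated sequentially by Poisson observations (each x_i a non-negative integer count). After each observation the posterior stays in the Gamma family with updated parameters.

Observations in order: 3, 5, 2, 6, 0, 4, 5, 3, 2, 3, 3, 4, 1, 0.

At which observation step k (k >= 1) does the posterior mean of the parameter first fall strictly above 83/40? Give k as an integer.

obs 1: x=3 → posterior Gamma(7, 4)
obs 2: x=5 → posterior Gamma(12, 5)
obs 3: x=2 → posterior Gamma(14, 6)
obs 4: x=6 → posterior Gamma(20, 7)
obs 5: x=0 → posterior Gamma(20, 8)
obs 6: x=4 → posterior Gamma(24, 9)
obs 7: x=5 → posterior Gamma(29, 10)
obs 8: x=3 → posterior Gamma(32, 11)
obs 9: x=2 → posterior Gamma(34, 12)
obs 10: x=3 → posterior Gamma(37, 13)
obs 11: x=3 → posterior Gamma(40, 14)
obs 12: x=4 → posterior Gamma(44, 15)
obs 13: x=1 → posterior Gamma(45, 16)
obs 14: x=0 → posterior Gamma(45, 17)

k = 2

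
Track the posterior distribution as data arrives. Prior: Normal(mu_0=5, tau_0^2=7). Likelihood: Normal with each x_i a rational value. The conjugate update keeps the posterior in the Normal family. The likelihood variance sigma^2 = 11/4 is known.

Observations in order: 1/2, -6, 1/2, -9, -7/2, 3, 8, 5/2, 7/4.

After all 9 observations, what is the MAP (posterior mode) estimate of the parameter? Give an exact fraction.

-8/263

obs 1: x=1/2 → posterior Normal(23/13, 77/39)
obs 2: x=-6 → posterior Normal(-99/67, 77/67)
obs 3: x=1/2 → posterior Normal(-17/19, 77/95)
obs 4: x=-9 → posterior Normal(-337/123, 77/123)
obs 5: x=-7/2 → posterior Normal(-435/151, 77/151)
obs 6: x=3 → posterior Normal(-351/179, 77/179)
obs 7: x=8 → posterior Normal(-127/207, 77/207)
obs 8: x=5/2 → posterior Normal(-57/235, 77/235)
obs 9: x=7/4 → posterior Normal(-8/263, 77/263)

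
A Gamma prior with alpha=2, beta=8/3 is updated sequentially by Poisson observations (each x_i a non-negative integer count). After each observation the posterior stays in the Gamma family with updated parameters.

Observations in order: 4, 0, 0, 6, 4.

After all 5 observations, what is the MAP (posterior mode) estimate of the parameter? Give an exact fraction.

obs 1: x=4 → posterior Gamma(6, 11/3)
obs 2: x=0 → posterior Gamma(6, 14/3)
obs 3: x=0 → posterior Gamma(6, 17/3)
obs 4: x=6 → posterior Gamma(12, 20/3)
obs 5: x=4 → posterior Gamma(16, 23/3)

45/23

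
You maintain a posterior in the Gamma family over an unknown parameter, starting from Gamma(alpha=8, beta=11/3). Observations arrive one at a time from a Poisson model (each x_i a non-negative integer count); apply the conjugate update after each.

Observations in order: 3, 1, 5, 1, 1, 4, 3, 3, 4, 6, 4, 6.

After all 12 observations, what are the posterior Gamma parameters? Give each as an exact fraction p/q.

alpha=49, beta=47/3

obs 1: x=3 → posterior Gamma(11, 14/3)
obs 2: x=1 → posterior Gamma(12, 17/3)
obs 3: x=5 → posterior Gamma(17, 20/3)
obs 4: x=1 → posterior Gamma(18, 23/3)
obs 5: x=1 → posterior Gamma(19, 26/3)
obs 6: x=4 → posterior Gamma(23, 29/3)
obs 7: x=3 → posterior Gamma(26, 32/3)
obs 8: x=3 → posterior Gamma(29, 35/3)
obs 9: x=4 → posterior Gamma(33, 38/3)
obs 10: x=6 → posterior Gamma(39, 41/3)
obs 11: x=4 → posterior Gamma(43, 44/3)
obs 12: x=6 → posterior Gamma(49, 47/3)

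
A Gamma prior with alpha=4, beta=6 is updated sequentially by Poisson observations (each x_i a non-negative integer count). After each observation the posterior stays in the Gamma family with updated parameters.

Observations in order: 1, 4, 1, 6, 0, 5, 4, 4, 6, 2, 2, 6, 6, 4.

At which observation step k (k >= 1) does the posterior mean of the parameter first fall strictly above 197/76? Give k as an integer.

k = 13

obs 1: x=1 → posterior Gamma(5, 7)
obs 2: x=4 → posterior Gamma(9, 8)
obs 3: x=1 → posterior Gamma(10, 9)
obs 4: x=6 → posterior Gamma(16, 10)
obs 5: x=0 → posterior Gamma(16, 11)
obs 6: x=5 → posterior Gamma(21, 12)
obs 7: x=4 → posterior Gamma(25, 13)
obs 8: x=4 → posterior Gamma(29, 14)
obs 9: x=6 → posterior Gamma(35, 15)
obs 10: x=2 → posterior Gamma(37, 16)
obs 11: x=2 → posterior Gamma(39, 17)
obs 12: x=6 → posterior Gamma(45, 18)
obs 13: x=6 → posterior Gamma(51, 19)
obs 14: x=4 → posterior Gamma(55, 20)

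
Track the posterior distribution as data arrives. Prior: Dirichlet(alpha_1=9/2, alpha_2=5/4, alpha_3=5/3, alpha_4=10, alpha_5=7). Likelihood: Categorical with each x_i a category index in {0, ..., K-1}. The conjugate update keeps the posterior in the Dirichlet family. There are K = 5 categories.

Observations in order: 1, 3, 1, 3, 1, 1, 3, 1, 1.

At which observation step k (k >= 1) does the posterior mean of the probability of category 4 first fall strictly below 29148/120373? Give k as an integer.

obs 1: x=1 → posterior Dirichlet(9/2, 9/4, 5/3, 10, 7)
obs 2: x=3 → posterior Dirichlet(9/2, 9/4, 5/3, 11, 7)
obs 3: x=1 → posterior Dirichlet(9/2, 13/4, 5/3, 11, 7)
obs 4: x=3 → posterior Dirichlet(9/2, 13/4, 5/3, 12, 7)
obs 5: x=1 → posterior Dirichlet(9/2, 17/4, 5/3, 12, 7)
obs 6: x=1 → posterior Dirichlet(9/2, 21/4, 5/3, 12, 7)
obs 7: x=3 → posterior Dirichlet(9/2, 21/4, 5/3, 13, 7)
obs 8: x=1 → posterior Dirichlet(9/2, 25/4, 5/3, 13, 7)
obs 9: x=1 → posterior Dirichlet(9/2, 29/4, 5/3, 13, 7)

k = 5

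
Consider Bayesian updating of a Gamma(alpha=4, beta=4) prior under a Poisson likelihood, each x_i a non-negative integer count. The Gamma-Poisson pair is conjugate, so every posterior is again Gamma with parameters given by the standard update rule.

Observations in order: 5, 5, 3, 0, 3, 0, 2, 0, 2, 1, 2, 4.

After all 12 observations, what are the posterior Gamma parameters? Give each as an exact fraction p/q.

alpha=31, beta=16

obs 1: x=5 → posterior Gamma(9, 5)
obs 2: x=5 → posterior Gamma(14, 6)
obs 3: x=3 → posterior Gamma(17, 7)
obs 4: x=0 → posterior Gamma(17, 8)
obs 5: x=3 → posterior Gamma(20, 9)
obs 6: x=0 → posterior Gamma(20, 10)
obs 7: x=2 → posterior Gamma(22, 11)
obs 8: x=0 → posterior Gamma(22, 12)
obs 9: x=2 → posterior Gamma(24, 13)
obs 10: x=1 → posterior Gamma(25, 14)
obs 11: x=2 → posterior Gamma(27, 15)
obs 12: x=4 → posterior Gamma(31, 16)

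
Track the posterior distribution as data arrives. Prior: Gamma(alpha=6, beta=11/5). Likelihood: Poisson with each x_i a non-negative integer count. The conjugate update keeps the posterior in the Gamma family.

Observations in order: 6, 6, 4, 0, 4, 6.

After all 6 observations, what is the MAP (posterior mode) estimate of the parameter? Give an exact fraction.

obs 1: x=6 → posterior Gamma(12, 16/5)
obs 2: x=6 → posterior Gamma(18, 21/5)
obs 3: x=4 → posterior Gamma(22, 26/5)
obs 4: x=0 → posterior Gamma(22, 31/5)
obs 5: x=4 → posterior Gamma(26, 36/5)
obs 6: x=6 → posterior Gamma(32, 41/5)

155/41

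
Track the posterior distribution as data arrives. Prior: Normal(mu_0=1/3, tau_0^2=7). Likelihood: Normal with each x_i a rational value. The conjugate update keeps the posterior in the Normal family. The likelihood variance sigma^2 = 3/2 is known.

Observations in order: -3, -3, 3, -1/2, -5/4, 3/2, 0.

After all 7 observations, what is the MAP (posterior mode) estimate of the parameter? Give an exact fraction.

obs 1: x=-3 → posterior Normal(-41/17, 21/17)
obs 2: x=-3 → posterior Normal(-83/31, 21/31)
obs 3: x=3 → posterior Normal(-41/45, 7/15)
obs 4: x=-1/2 → posterior Normal(-48/59, 21/59)
obs 5: x=-5/4 → posterior Normal(-131/146, 21/73)
obs 6: x=3/2 → posterior Normal(-89/174, 7/29)
obs 7: x=0 → posterior Normal(-89/202, 21/101)

-89/202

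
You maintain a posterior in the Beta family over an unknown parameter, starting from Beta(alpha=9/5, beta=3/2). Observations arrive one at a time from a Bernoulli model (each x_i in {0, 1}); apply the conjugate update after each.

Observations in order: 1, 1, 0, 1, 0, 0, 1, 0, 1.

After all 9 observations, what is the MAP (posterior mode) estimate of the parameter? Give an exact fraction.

58/103

obs 1: x=1 → posterior Beta(14/5, 3/2)
obs 2: x=1 → posterior Beta(19/5, 3/2)
obs 3: x=0 → posterior Beta(19/5, 5/2)
obs 4: x=1 → posterior Beta(24/5, 5/2)
obs 5: x=0 → posterior Beta(24/5, 7/2)
obs 6: x=0 → posterior Beta(24/5, 9/2)
obs 7: x=1 → posterior Beta(29/5, 9/2)
obs 8: x=0 → posterior Beta(29/5, 11/2)
obs 9: x=1 → posterior Beta(34/5, 11/2)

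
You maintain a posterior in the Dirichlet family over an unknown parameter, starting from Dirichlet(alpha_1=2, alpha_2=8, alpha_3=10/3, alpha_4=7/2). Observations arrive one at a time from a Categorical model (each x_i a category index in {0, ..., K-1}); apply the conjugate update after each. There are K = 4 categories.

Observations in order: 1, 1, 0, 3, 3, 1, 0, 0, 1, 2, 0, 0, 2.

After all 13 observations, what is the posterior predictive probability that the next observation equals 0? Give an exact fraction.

42/179

obs 1: x=1 → posterior Dirichlet(2, 9, 10/3, 7/2)
obs 2: x=1 → posterior Dirichlet(2, 10, 10/3, 7/2)
obs 3: x=0 → posterior Dirichlet(3, 10, 10/3, 7/2)
obs 4: x=3 → posterior Dirichlet(3, 10, 10/3, 9/2)
obs 5: x=3 → posterior Dirichlet(3, 10, 10/3, 11/2)
obs 6: x=1 → posterior Dirichlet(3, 11, 10/3, 11/2)
obs 7: x=0 → posterior Dirichlet(4, 11, 10/3, 11/2)
obs 8: x=0 → posterior Dirichlet(5, 11, 10/3, 11/2)
obs 9: x=1 → posterior Dirichlet(5, 12, 10/3, 11/2)
obs 10: x=2 → posterior Dirichlet(5, 12, 13/3, 11/2)
obs 11: x=0 → posterior Dirichlet(6, 12, 13/3, 11/2)
obs 12: x=0 → posterior Dirichlet(7, 12, 13/3, 11/2)
obs 13: x=2 → posterior Dirichlet(7, 12, 16/3, 11/2)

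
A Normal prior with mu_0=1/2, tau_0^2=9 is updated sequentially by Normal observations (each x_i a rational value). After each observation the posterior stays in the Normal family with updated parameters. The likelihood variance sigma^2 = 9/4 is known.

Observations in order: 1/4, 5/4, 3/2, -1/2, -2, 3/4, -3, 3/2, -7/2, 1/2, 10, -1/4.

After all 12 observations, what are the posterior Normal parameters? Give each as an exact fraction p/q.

mu_0=53/98, tau_0^2=9/49

obs 1: x=1/4 → posterior Normal(3/10, 9/5)
obs 2: x=5/4 → posterior Normal(13/18, 1)
obs 3: x=3/2 → posterior Normal(25/26, 9/13)
obs 4: x=-1/2 → posterior Normal(21/34, 9/17)
obs 5: x=-2 → posterior Normal(5/42, 3/7)
obs 6: x=3/4 → posterior Normal(11/50, 9/25)
obs 7: x=-3 → posterior Normal(-13/58, 9/29)
obs 8: x=3/2 → posterior Normal(-1/66, 3/11)
obs 9: x=-7/2 → posterior Normal(-29/74, 9/37)
obs 10: x=1/2 → posterior Normal(-25/82, 9/41)
obs 11: x=10 → posterior Normal(11/18, 1/5)
obs 12: x=-1/4 → posterior Normal(53/98, 9/49)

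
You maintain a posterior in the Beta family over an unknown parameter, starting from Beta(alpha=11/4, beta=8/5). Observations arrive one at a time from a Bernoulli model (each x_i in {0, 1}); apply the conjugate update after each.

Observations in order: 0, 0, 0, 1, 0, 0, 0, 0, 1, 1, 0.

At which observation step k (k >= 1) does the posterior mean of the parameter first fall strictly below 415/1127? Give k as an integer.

obs 1: x=0 → posterior Beta(11/4, 13/5)
obs 2: x=0 → posterior Beta(11/4, 18/5)
obs 3: x=0 → posterior Beta(11/4, 23/5)
obs 4: x=1 → posterior Beta(15/4, 23/5)
obs 5: x=0 → posterior Beta(15/4, 28/5)
obs 6: x=0 → posterior Beta(15/4, 33/5)
obs 7: x=0 → posterior Beta(15/4, 38/5)
obs 8: x=0 → posterior Beta(15/4, 43/5)
obs 9: x=1 → posterior Beta(19/4, 43/5)
obs 10: x=1 → posterior Beta(23/4, 43/5)
obs 11: x=0 → posterior Beta(23/4, 48/5)

k = 6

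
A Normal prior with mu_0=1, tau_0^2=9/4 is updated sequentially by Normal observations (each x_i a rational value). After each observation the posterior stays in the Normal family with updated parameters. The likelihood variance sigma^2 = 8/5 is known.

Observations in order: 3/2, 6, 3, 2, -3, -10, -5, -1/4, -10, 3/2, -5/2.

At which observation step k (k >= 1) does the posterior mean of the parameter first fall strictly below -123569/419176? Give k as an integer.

k = 7

obs 1: x=3/2 → posterior Normal(199/154, 72/77)
obs 2: x=6 → posterior Normal(739/244, 36/61)
obs 3: x=3 → posterior Normal(1009/334, 72/167)
obs 4: x=2 → posterior Normal(1189/424, 18/53)
obs 5: x=-3 → posterior Normal(919/514, 72/257)
obs 6: x=-10 → posterior Normal(19/604, 36/151)
obs 7: x=-5 → posterior Normal(-431/694, 72/347)
obs 8: x=-1/4 → posterior Normal(-907/1568, 9/49)
obs 9: x=-10 → posterior Normal(-2707/1748, 72/437)
obs 10: x=3/2 → posterior Normal(-2437/1928, 36/241)
obs 11: x=-5/2 → posterior Normal(-2887/2108, 72/527)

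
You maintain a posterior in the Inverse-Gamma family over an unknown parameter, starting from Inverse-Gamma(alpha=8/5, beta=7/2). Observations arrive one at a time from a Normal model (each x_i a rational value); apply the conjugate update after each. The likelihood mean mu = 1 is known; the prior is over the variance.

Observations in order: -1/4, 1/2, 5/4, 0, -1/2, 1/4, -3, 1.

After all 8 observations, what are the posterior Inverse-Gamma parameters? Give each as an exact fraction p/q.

obs 1: x=-1/4 → posterior Inverse-Gamma(21/10, 137/32)
obs 2: x=1/2 → posterior Inverse-Gamma(13/5, 141/32)
obs 3: x=5/4 → posterior Inverse-Gamma(31/10, 71/16)
obs 4: x=0 → posterior Inverse-Gamma(18/5, 79/16)
obs 5: x=-1/2 → posterior Inverse-Gamma(41/10, 97/16)
obs 6: x=1/4 → posterior Inverse-Gamma(23/5, 203/32)
obs 7: x=-3 → posterior Inverse-Gamma(51/10, 459/32)
obs 8: x=1 → posterior Inverse-Gamma(28/5, 459/32)

alpha=28/5, beta=459/32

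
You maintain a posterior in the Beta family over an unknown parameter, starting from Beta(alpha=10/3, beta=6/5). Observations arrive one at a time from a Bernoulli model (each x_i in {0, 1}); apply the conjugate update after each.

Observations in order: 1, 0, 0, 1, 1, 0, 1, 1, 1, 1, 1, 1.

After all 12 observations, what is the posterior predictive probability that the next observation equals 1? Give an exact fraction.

185/248

obs 1: x=1 → posterior Beta(13/3, 6/5)
obs 2: x=0 → posterior Beta(13/3, 11/5)
obs 3: x=0 → posterior Beta(13/3, 16/5)
obs 4: x=1 → posterior Beta(16/3, 16/5)
obs 5: x=1 → posterior Beta(19/3, 16/5)
obs 6: x=0 → posterior Beta(19/3, 21/5)
obs 7: x=1 → posterior Beta(22/3, 21/5)
obs 8: x=1 → posterior Beta(25/3, 21/5)
obs 9: x=1 → posterior Beta(28/3, 21/5)
obs 10: x=1 → posterior Beta(31/3, 21/5)
obs 11: x=1 → posterior Beta(34/3, 21/5)
obs 12: x=1 → posterior Beta(37/3, 21/5)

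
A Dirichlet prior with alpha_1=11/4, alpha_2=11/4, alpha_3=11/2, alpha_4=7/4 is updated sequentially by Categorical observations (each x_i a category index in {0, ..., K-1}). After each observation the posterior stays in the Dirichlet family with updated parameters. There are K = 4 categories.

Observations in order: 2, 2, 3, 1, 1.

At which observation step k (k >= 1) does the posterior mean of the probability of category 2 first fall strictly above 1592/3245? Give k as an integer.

obs 1: x=2 → posterior Dirichlet(11/4, 11/4, 13/2, 7/4)
obs 2: x=2 → posterior Dirichlet(11/4, 11/4, 15/2, 7/4)
obs 3: x=3 → posterior Dirichlet(11/4, 11/4, 15/2, 11/4)
obs 4: x=1 → posterior Dirichlet(11/4, 15/4, 15/2, 11/4)
obs 5: x=1 → posterior Dirichlet(11/4, 19/4, 15/2, 11/4)

k = 2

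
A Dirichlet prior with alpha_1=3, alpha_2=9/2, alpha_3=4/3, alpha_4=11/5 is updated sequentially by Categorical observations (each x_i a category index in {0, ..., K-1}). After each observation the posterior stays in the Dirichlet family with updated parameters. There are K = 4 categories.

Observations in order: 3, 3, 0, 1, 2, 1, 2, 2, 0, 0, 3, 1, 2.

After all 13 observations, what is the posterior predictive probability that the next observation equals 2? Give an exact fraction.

160/721

obs 1: x=3 → posterior Dirichlet(3, 9/2, 4/3, 16/5)
obs 2: x=3 → posterior Dirichlet(3, 9/2, 4/3, 21/5)
obs 3: x=0 → posterior Dirichlet(4, 9/2, 4/3, 21/5)
obs 4: x=1 → posterior Dirichlet(4, 11/2, 4/3, 21/5)
obs 5: x=2 → posterior Dirichlet(4, 11/2, 7/3, 21/5)
obs 6: x=1 → posterior Dirichlet(4, 13/2, 7/3, 21/5)
obs 7: x=2 → posterior Dirichlet(4, 13/2, 10/3, 21/5)
obs 8: x=2 → posterior Dirichlet(4, 13/2, 13/3, 21/5)
obs 9: x=0 → posterior Dirichlet(5, 13/2, 13/3, 21/5)
obs 10: x=0 → posterior Dirichlet(6, 13/2, 13/3, 21/5)
obs 11: x=3 → posterior Dirichlet(6, 13/2, 13/3, 26/5)
obs 12: x=1 → posterior Dirichlet(6, 15/2, 13/3, 26/5)
obs 13: x=2 → posterior Dirichlet(6, 15/2, 16/3, 26/5)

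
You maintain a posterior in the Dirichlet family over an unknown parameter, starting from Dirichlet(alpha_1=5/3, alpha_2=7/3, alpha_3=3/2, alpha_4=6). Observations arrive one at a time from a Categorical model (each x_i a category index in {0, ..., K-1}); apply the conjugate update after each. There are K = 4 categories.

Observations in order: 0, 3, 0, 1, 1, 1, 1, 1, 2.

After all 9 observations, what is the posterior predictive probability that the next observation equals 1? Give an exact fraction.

obs 1: x=0 → posterior Dirichlet(8/3, 7/3, 3/2, 6)
obs 2: x=3 → posterior Dirichlet(8/3, 7/3, 3/2, 7)
obs 3: x=0 → posterior Dirichlet(11/3, 7/3, 3/2, 7)
obs 4: x=1 → posterior Dirichlet(11/3, 10/3, 3/2, 7)
obs 5: x=1 → posterior Dirichlet(11/3, 13/3, 3/2, 7)
obs 6: x=1 → posterior Dirichlet(11/3, 16/3, 3/2, 7)
obs 7: x=1 → posterior Dirichlet(11/3, 19/3, 3/2, 7)
obs 8: x=1 → posterior Dirichlet(11/3, 22/3, 3/2, 7)
obs 9: x=2 → posterior Dirichlet(11/3, 22/3, 5/2, 7)

44/123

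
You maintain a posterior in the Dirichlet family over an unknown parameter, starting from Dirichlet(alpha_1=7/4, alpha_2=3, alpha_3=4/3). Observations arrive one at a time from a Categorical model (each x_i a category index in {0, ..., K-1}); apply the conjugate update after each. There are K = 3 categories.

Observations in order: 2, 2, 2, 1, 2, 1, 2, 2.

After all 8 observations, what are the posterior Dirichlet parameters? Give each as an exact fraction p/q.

obs 1: x=2 → posterior Dirichlet(7/4, 3, 7/3)
obs 2: x=2 → posterior Dirichlet(7/4, 3, 10/3)
obs 3: x=2 → posterior Dirichlet(7/4, 3, 13/3)
obs 4: x=1 → posterior Dirichlet(7/4, 4, 13/3)
obs 5: x=2 → posterior Dirichlet(7/4, 4, 16/3)
obs 6: x=1 → posterior Dirichlet(7/4, 5, 16/3)
obs 7: x=2 → posterior Dirichlet(7/4, 5, 19/3)
obs 8: x=2 → posterior Dirichlet(7/4, 5, 22/3)

alpha_1=7/4, alpha_2=5, alpha_3=22/3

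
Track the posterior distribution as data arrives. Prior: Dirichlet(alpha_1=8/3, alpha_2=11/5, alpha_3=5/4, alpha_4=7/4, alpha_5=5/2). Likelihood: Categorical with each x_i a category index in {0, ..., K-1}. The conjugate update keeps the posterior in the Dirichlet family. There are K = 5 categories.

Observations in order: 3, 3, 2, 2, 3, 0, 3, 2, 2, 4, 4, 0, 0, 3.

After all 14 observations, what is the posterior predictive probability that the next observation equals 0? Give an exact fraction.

obs 1: x=3 → posterior Dirichlet(8/3, 11/5, 5/4, 11/4, 5/2)
obs 2: x=3 → posterior Dirichlet(8/3, 11/5, 5/4, 15/4, 5/2)
obs 3: x=2 → posterior Dirichlet(8/3, 11/5, 9/4, 15/4, 5/2)
obs 4: x=2 → posterior Dirichlet(8/3, 11/5, 13/4, 15/4, 5/2)
obs 5: x=3 → posterior Dirichlet(8/3, 11/5, 13/4, 19/4, 5/2)
obs 6: x=0 → posterior Dirichlet(11/3, 11/5, 13/4, 19/4, 5/2)
obs 7: x=3 → posterior Dirichlet(11/3, 11/5, 13/4, 23/4, 5/2)
obs 8: x=2 → posterior Dirichlet(11/3, 11/5, 17/4, 23/4, 5/2)
obs 9: x=2 → posterior Dirichlet(11/3, 11/5, 21/4, 23/4, 5/2)
obs 10: x=4 → posterior Dirichlet(11/3, 11/5, 21/4, 23/4, 7/2)
obs 11: x=4 → posterior Dirichlet(11/3, 11/5, 21/4, 23/4, 9/2)
obs 12: x=0 → posterior Dirichlet(14/3, 11/5, 21/4, 23/4, 9/2)
obs 13: x=0 → posterior Dirichlet(17/3, 11/5, 21/4, 23/4, 9/2)
obs 14: x=3 → posterior Dirichlet(17/3, 11/5, 21/4, 27/4, 9/2)

10/43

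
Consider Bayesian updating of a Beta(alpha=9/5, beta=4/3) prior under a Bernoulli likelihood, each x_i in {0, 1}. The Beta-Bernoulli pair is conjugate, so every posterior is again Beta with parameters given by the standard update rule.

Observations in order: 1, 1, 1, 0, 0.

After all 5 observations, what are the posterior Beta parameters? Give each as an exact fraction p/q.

obs 1: x=1 → posterior Beta(14/5, 4/3)
obs 2: x=1 → posterior Beta(19/5, 4/3)
obs 3: x=1 → posterior Beta(24/5, 4/3)
obs 4: x=0 → posterior Beta(24/5, 7/3)
obs 5: x=0 → posterior Beta(24/5, 10/3)

alpha=24/5, beta=10/3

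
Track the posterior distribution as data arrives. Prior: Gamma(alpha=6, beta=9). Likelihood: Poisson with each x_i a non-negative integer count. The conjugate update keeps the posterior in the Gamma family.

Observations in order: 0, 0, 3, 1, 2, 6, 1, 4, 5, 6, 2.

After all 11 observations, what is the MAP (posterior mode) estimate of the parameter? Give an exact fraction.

obs 1: x=0 → posterior Gamma(6, 10)
obs 2: x=0 → posterior Gamma(6, 11)
obs 3: x=3 → posterior Gamma(9, 12)
obs 4: x=1 → posterior Gamma(10, 13)
obs 5: x=2 → posterior Gamma(12, 14)
obs 6: x=6 → posterior Gamma(18, 15)
obs 7: x=1 → posterior Gamma(19, 16)
obs 8: x=4 → posterior Gamma(23, 17)
obs 9: x=5 → posterior Gamma(28, 18)
obs 10: x=6 → posterior Gamma(34, 19)
obs 11: x=2 → posterior Gamma(36, 20)

7/4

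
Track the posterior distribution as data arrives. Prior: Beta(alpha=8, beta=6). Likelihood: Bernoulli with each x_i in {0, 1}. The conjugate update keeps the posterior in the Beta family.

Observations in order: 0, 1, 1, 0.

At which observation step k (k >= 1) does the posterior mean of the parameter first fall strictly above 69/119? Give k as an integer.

obs 1: x=0 → posterior Beta(8, 7)
obs 2: x=1 → posterior Beta(9, 7)
obs 3: x=1 → posterior Beta(10, 7)
obs 4: x=0 → posterior Beta(10, 8)

k = 3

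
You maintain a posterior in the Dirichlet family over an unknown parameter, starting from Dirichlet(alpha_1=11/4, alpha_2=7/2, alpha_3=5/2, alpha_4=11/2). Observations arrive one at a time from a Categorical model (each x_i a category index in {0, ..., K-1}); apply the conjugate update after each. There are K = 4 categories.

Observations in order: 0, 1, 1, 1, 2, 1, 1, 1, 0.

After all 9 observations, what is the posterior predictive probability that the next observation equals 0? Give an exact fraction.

obs 1: x=0 → posterior Dirichlet(15/4, 7/2, 5/2, 11/2)
obs 2: x=1 → posterior Dirichlet(15/4, 9/2, 5/2, 11/2)
obs 3: x=1 → posterior Dirichlet(15/4, 11/2, 5/2, 11/2)
obs 4: x=1 → posterior Dirichlet(15/4, 13/2, 5/2, 11/2)
obs 5: x=2 → posterior Dirichlet(15/4, 13/2, 7/2, 11/2)
obs 6: x=1 → posterior Dirichlet(15/4, 15/2, 7/2, 11/2)
obs 7: x=1 → posterior Dirichlet(15/4, 17/2, 7/2, 11/2)
obs 8: x=1 → posterior Dirichlet(15/4, 19/2, 7/2, 11/2)
obs 9: x=0 → posterior Dirichlet(19/4, 19/2, 7/2, 11/2)

19/93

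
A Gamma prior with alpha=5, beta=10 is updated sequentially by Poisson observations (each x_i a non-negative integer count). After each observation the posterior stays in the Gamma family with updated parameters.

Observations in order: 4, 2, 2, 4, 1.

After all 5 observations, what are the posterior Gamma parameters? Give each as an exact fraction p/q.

obs 1: x=4 → posterior Gamma(9, 11)
obs 2: x=2 → posterior Gamma(11, 12)
obs 3: x=2 → posterior Gamma(13, 13)
obs 4: x=4 → posterior Gamma(17, 14)
obs 5: x=1 → posterior Gamma(18, 15)

alpha=18, beta=15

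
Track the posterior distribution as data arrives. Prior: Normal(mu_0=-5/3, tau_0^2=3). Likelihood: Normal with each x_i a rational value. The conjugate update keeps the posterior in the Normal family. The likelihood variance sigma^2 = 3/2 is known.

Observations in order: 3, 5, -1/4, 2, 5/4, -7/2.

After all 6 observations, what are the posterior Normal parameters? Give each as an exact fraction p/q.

mu_0=40/39, tau_0^2=3/13

obs 1: x=3 → posterior Normal(13/9, 1)
obs 2: x=5 → posterior Normal(43/15, 3/5)
obs 3: x=-1/4 → posterior Normal(83/42, 3/7)
obs 4: x=2 → posterior Normal(107/54, 1/3)
obs 5: x=5/4 → posterior Normal(61/33, 3/11)
obs 6: x=-7/2 → posterior Normal(40/39, 3/13)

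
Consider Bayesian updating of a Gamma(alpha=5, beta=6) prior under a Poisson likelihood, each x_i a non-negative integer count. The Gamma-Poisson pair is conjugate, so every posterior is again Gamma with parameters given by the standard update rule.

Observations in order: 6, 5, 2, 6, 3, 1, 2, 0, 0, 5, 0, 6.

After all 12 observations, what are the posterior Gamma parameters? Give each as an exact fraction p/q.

obs 1: x=6 → posterior Gamma(11, 7)
obs 2: x=5 → posterior Gamma(16, 8)
obs 3: x=2 → posterior Gamma(18, 9)
obs 4: x=6 → posterior Gamma(24, 10)
obs 5: x=3 → posterior Gamma(27, 11)
obs 6: x=1 → posterior Gamma(28, 12)
obs 7: x=2 → posterior Gamma(30, 13)
obs 8: x=0 → posterior Gamma(30, 14)
obs 9: x=0 → posterior Gamma(30, 15)
obs 10: x=5 → posterior Gamma(35, 16)
obs 11: x=0 → posterior Gamma(35, 17)
obs 12: x=6 → posterior Gamma(41, 18)

alpha=41, beta=18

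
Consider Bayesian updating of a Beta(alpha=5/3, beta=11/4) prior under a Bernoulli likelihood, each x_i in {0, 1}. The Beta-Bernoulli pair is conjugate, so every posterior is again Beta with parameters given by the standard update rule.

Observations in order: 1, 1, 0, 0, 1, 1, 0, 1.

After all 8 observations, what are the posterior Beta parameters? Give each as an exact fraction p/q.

alpha=20/3, beta=23/4

obs 1: x=1 → posterior Beta(8/3, 11/4)
obs 2: x=1 → posterior Beta(11/3, 11/4)
obs 3: x=0 → posterior Beta(11/3, 15/4)
obs 4: x=0 → posterior Beta(11/3, 19/4)
obs 5: x=1 → posterior Beta(14/3, 19/4)
obs 6: x=1 → posterior Beta(17/3, 19/4)
obs 7: x=0 → posterior Beta(17/3, 23/4)
obs 8: x=1 → posterior Beta(20/3, 23/4)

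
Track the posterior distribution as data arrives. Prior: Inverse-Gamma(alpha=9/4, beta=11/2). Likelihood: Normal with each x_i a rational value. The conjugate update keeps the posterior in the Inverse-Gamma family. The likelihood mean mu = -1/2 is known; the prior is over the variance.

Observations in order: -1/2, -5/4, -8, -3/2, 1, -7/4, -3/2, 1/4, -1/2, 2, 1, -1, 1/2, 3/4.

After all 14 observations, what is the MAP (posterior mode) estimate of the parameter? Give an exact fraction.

171/41

obs 1: x=-1/2 → posterior Inverse-Gamma(11/4, 11/2)
obs 2: x=-5/4 → posterior Inverse-Gamma(13/4, 185/32)
obs 3: x=-8 → posterior Inverse-Gamma(15/4, 1085/32)
obs 4: x=-3/2 → posterior Inverse-Gamma(17/4, 1101/32)
obs 5: x=1 → posterior Inverse-Gamma(19/4, 1137/32)
obs 6: x=-7/4 → posterior Inverse-Gamma(21/4, 581/16)
obs 7: x=-3/2 → posterior Inverse-Gamma(23/4, 589/16)
obs 8: x=1/4 → posterior Inverse-Gamma(25/4, 1187/32)
obs 9: x=-1/2 → posterior Inverse-Gamma(27/4, 1187/32)
obs 10: x=2 → posterior Inverse-Gamma(29/4, 1287/32)
obs 11: x=1 → posterior Inverse-Gamma(31/4, 1323/32)
obs 12: x=-1 → posterior Inverse-Gamma(33/4, 1327/32)
obs 13: x=1/2 → posterior Inverse-Gamma(35/4, 1343/32)
obs 14: x=3/4 → posterior Inverse-Gamma(37/4, 171/4)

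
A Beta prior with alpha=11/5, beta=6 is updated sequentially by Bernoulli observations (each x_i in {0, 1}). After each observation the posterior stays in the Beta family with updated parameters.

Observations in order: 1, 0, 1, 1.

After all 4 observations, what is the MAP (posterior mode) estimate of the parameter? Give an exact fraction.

obs 1: x=1 → posterior Beta(16/5, 6)
obs 2: x=0 → posterior Beta(16/5, 7)
obs 3: x=1 → posterior Beta(21/5, 7)
obs 4: x=1 → posterior Beta(26/5, 7)

7/17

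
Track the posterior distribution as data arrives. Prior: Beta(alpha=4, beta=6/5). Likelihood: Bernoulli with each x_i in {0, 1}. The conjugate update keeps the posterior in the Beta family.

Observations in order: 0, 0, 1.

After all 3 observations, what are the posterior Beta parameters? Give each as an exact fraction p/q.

obs 1: x=0 → posterior Beta(4, 11/5)
obs 2: x=0 → posterior Beta(4, 16/5)
obs 3: x=1 → posterior Beta(5, 16/5)

alpha=5, beta=16/5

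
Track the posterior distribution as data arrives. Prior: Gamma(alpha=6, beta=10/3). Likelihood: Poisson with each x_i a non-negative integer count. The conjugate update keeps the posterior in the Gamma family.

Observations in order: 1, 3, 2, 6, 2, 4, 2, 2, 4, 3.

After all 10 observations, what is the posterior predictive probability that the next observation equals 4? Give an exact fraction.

obs 1: x=1 → posterior Gamma(7, 13/3)
obs 2: x=3 → posterior Gamma(10, 16/3)
obs 3: x=2 → posterior Gamma(12, 19/3)
obs 4: x=6 → posterior Gamma(18, 22/3)
obs 5: x=2 → posterior Gamma(20, 25/3)
obs 6: x=4 → posterior Gamma(24, 28/3)
obs 7: x=2 → posterior Gamma(26, 31/3)
obs 8: x=2 → posterior Gamma(28, 34/3)
obs 9: x=4 → posterior Gamma(32, 37/3)
obs 10: x=3 → posterior Gamma(35, 40/3)

705877500914371294434164736000000000000000000000000000000000000/5073057299044392323479424888670628140774517890632444518729743907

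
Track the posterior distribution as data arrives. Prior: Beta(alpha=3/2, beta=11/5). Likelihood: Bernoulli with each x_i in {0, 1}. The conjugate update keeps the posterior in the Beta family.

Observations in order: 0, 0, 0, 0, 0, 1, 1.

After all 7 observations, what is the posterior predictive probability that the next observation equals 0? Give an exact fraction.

72/107

obs 1: x=0 → posterior Beta(3/2, 16/5)
obs 2: x=0 → posterior Beta(3/2, 21/5)
obs 3: x=0 → posterior Beta(3/2, 26/5)
obs 4: x=0 → posterior Beta(3/2, 31/5)
obs 5: x=0 → posterior Beta(3/2, 36/5)
obs 6: x=1 → posterior Beta(5/2, 36/5)
obs 7: x=1 → posterior Beta(7/2, 36/5)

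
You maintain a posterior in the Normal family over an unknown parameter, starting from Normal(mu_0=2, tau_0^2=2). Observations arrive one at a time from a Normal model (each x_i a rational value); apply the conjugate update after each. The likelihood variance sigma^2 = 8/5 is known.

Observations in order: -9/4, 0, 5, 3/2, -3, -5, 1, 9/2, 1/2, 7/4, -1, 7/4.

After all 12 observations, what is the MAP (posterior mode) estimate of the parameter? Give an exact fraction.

obs 1: x=-9/4 → posterior Normal(-13/36, 8/9)
obs 2: x=0 → posterior Normal(-13/56, 4/7)
obs 3: x=5 → posterior Normal(87/76, 8/19)
obs 4: x=3/2 → posterior Normal(39/32, 1/3)
obs 5: x=-3 → posterior Normal(57/116, 8/29)
obs 6: x=-5 → posterior Normal(-43/136, 4/17)
obs 7: x=1 → posterior Normal(-23/156, 8/39)
obs 8: x=9/2 → posterior Normal(67/176, 2/11)
obs 9: x=1/2 → posterior Normal(11/28, 8/49)
obs 10: x=7/4 → posterior Normal(14/27, 4/27)
obs 11: x=-1 → posterior Normal(23/59, 8/59)
obs 12: x=7/4 → posterior Normal(127/256, 1/8)

127/256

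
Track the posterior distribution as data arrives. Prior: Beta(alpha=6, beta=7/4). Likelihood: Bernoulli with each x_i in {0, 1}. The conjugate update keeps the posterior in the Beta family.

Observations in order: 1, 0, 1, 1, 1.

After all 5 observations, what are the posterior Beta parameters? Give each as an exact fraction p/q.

obs 1: x=1 → posterior Beta(7, 7/4)
obs 2: x=0 → posterior Beta(7, 11/4)
obs 3: x=1 → posterior Beta(8, 11/4)
obs 4: x=1 → posterior Beta(9, 11/4)
obs 5: x=1 → posterior Beta(10, 11/4)

alpha=10, beta=11/4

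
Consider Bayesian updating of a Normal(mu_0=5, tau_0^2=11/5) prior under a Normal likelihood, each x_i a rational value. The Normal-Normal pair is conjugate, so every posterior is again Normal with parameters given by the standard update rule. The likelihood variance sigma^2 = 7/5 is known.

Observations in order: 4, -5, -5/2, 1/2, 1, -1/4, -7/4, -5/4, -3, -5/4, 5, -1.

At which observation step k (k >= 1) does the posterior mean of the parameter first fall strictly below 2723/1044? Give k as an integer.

k = 2

obs 1: x=4 → posterior Normal(79/18, 77/90)
obs 2: x=-5 → posterior Normal(24/29, 77/145)
obs 3: x=-5/2 → posterior Normal(-7/80, 77/200)
obs 4: x=1/2 → posterior Normal(2/51, 77/255)
obs 5: x=1 → posterior Normal(13/62, 77/310)
obs 6: x=-1/4 → posterior Normal(41/292, 77/365)
obs 7: x=-7/4 → posterior Normal(-3/28, 11/60)
obs 8: x=-5/4 → posterior Normal(-91/380, 77/475)
obs 9: x=-3 → posterior Normal(-223/424, 77/530)
obs 10: x=-5/4 → posterior Normal(-139/234, 77/585)
obs 11: x=5 → posterior Normal(-29/256, 77/640)
obs 12: x=-1 → posterior Normal(-51/278, 77/695)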